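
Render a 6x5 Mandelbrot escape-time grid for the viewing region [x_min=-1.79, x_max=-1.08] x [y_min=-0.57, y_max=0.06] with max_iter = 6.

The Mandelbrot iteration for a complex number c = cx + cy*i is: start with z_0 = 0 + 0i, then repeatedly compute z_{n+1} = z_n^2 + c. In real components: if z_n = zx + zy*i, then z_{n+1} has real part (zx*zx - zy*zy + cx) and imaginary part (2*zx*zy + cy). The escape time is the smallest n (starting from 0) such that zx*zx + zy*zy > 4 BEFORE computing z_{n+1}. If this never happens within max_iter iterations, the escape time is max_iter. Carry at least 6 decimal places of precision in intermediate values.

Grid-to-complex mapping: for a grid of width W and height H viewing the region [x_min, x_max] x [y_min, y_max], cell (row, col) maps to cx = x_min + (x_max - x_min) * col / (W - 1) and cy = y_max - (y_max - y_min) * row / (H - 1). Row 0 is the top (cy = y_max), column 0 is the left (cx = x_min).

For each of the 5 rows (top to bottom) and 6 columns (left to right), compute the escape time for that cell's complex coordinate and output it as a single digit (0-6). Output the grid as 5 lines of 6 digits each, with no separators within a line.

(row=0, col=0): c = -1.7900 + 0.0600i → escape time 6
(row=0, col=1): c = -1.6480 + 0.0600i → escape time 6
(row=0, col=2): c = -1.5060 + 0.0600i → escape time 6
(row=0, col=3): c = -1.3640 + 0.0600i → escape time 6
(row=0, col=4): c = -1.2220 + 0.0600i → escape time 6
(row=0, col=5): c = -1.0800 + 0.0600i → escape time 6
(row=1, col=0): c = -1.7900 + -0.0975i → escape time 4
(row=1, col=1): c = -1.6480 + -0.0975i → escape time 6
(row=1, col=2): c = -1.5060 + -0.0975i → escape time 6
(row=1, col=3): c = -1.3640 + -0.0975i → escape time 6
(row=1, col=4): c = -1.2220 + -0.0975i → escape time 6
(row=1, col=5): c = -1.0800 + -0.0975i → escape time 6
(row=2, col=0): c = -1.7900 + -0.2550i → escape time 4
(row=2, col=1): c = -1.6480 + -0.2550i → escape time 4
(row=2, col=2): c = -1.5060 + -0.2550i → escape time 5
(row=2, col=3): c = -1.3640 + -0.2550i → escape time 6
(row=2, col=4): c = -1.2220 + -0.2550i → escape time 6
(row=2, col=5): c = -1.0800 + -0.2550i → escape time 6
(row=3, col=0): c = -1.7900 + -0.4125i → escape time 3
(row=3, col=1): c = -1.6480 + -0.4125i → escape time 3
(row=3, col=2): c = -1.5060 + -0.4125i → escape time 4
(row=3, col=3): c = -1.3640 + -0.4125i → escape time 5
(row=3, col=4): c = -1.2220 + -0.4125i → escape time 6
(row=3, col=5): c = -1.0800 + -0.4125i → escape time 6
(row=4, col=0): c = -1.7900 + -0.5700i → escape time 3
(row=4, col=1): c = -1.6480 + -0.5700i → escape time 3
(row=4, col=2): c = -1.5060 + -0.5700i → escape time 3
(row=4, col=3): c = -1.3640 + -0.5700i → escape time 3
(row=4, col=4): c = -1.2220 + -0.5700i → escape time 3
(row=4, col=5): c = -1.0800 + -0.5700i → escape time 4

Answer: 666666
466666
445666
334566
333334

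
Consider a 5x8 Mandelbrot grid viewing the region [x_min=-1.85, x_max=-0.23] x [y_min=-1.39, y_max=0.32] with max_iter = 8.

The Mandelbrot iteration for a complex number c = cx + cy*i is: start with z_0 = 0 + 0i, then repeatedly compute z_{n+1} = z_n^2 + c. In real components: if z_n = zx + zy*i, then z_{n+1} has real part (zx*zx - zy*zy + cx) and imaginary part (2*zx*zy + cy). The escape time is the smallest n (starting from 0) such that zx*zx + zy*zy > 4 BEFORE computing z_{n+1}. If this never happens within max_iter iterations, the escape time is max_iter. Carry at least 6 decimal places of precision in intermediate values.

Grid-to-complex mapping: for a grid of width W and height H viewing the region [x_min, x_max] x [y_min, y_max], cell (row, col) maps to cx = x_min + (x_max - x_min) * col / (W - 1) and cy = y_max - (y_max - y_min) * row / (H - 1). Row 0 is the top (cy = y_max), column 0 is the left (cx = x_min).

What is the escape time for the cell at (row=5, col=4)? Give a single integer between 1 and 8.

z_0 = 0 + 0i, c = -0.2300 + -0.9014i
Iter 1: z = -0.2300 + -0.9014i, |z|^2 = 0.8655
Iter 2: z = -0.9897 + -0.4868i, |z|^2 = 1.2164
Iter 3: z = 0.5125 + 0.0621i, |z|^2 = 0.2665
Iter 4: z = 0.0288 + -0.8378i, |z|^2 = 0.7028
Iter 5: z = -0.9311 + -0.9497i, |z|^2 = 1.7689
Iter 6: z = -0.2650 + 0.8671i, |z|^2 = 0.8221
Iter 7: z = -0.9117 + -1.3610i, |z|^2 = 2.6834

Answer: 8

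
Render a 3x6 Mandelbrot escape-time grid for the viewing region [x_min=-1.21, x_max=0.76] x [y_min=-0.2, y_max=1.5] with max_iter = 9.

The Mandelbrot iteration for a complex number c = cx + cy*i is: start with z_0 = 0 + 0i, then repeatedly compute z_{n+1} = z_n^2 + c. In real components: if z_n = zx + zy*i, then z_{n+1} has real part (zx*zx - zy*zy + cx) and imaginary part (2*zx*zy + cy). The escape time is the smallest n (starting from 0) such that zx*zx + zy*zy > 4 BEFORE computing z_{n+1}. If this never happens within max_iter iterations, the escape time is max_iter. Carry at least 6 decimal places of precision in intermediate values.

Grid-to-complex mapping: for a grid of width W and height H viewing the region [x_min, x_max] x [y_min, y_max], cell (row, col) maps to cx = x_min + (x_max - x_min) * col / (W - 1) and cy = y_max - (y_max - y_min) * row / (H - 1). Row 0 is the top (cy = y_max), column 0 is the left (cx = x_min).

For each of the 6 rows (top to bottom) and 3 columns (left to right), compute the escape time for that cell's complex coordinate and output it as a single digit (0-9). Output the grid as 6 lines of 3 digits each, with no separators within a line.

Answer: 222
342
392
593
993
993

Derivation:
(row=0, col=0): c = -1.2100 + 1.5000i → escape time 2
(row=0, col=1): c = -0.2250 + 1.5000i → escape time 2
(row=0, col=2): c = 0.7600 + 1.5000i → escape time 2
(row=1, col=0): c = -1.2100 + 1.1600i → escape time 3
(row=1, col=1): c = -0.2250 + 1.1600i → escape time 4
(row=1, col=2): c = 0.7600 + 1.1600i → escape time 2
(row=2, col=0): c = -1.2100 + 0.8200i → escape time 3
(row=2, col=1): c = -0.2250 + 0.8200i → escape time 9
(row=2, col=2): c = 0.7600 + 0.8200i → escape time 2
(row=3, col=0): c = -1.2100 + 0.4800i → escape time 5
(row=3, col=1): c = -0.2250 + 0.4800i → escape time 9
(row=3, col=2): c = 0.7600 + 0.4800i → escape time 3
(row=4, col=0): c = -1.2100 + 0.1400i → escape time 9
(row=4, col=1): c = -0.2250 + 0.1400i → escape time 9
(row=4, col=2): c = 0.7600 + 0.1400i → escape time 3
(row=5, col=0): c = -1.2100 + -0.2000i → escape time 9
(row=5, col=1): c = -0.2250 + -0.2000i → escape time 9
(row=5, col=2): c = 0.7600 + -0.2000i → escape time 3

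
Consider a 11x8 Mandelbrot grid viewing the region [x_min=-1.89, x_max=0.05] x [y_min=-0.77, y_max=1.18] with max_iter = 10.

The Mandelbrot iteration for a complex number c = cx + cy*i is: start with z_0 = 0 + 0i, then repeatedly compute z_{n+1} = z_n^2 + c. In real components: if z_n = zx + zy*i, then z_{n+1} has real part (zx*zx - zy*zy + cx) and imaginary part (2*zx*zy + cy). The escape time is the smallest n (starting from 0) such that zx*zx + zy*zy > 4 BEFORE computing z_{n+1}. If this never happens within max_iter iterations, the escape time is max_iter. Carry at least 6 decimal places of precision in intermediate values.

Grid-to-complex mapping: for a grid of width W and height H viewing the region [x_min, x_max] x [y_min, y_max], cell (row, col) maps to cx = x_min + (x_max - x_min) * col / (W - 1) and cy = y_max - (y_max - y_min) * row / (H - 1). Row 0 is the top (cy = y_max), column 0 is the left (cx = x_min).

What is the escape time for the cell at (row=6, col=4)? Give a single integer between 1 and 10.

Answer: 5

Derivation:
z_0 = 0 + 0i, c = -1.1140 + -0.4914i
Iter 1: z = -1.1140 + -0.4914i, |z|^2 = 1.4825
Iter 2: z = -0.1145 + 0.6035i, |z|^2 = 0.3773
Iter 3: z = -1.4651 + -0.6296i, |z|^2 = 2.5429
Iter 4: z = 0.6360 + 1.3535i, |z|^2 = 2.2364
Iter 5: z = -2.5414 + 1.2302i, |z|^2 = 7.9721
Escaped at iteration 5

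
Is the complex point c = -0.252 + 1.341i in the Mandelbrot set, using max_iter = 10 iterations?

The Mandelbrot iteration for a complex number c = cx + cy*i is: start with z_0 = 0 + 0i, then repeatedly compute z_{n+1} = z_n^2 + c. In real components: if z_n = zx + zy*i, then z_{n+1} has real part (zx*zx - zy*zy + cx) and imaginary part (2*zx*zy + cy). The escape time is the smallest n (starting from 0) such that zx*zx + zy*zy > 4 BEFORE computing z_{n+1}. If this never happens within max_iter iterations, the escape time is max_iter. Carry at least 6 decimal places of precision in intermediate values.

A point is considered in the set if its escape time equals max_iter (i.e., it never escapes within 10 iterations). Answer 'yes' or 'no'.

Answer: no

Derivation:
z_0 = 0 + 0i, c = -0.2520 + 1.3410i
Iter 1: z = -0.2520 + 1.3410i, |z|^2 = 1.8618
Iter 2: z = -1.9868 + 0.6651i, |z|^2 = 4.3897
Escaped at iteration 2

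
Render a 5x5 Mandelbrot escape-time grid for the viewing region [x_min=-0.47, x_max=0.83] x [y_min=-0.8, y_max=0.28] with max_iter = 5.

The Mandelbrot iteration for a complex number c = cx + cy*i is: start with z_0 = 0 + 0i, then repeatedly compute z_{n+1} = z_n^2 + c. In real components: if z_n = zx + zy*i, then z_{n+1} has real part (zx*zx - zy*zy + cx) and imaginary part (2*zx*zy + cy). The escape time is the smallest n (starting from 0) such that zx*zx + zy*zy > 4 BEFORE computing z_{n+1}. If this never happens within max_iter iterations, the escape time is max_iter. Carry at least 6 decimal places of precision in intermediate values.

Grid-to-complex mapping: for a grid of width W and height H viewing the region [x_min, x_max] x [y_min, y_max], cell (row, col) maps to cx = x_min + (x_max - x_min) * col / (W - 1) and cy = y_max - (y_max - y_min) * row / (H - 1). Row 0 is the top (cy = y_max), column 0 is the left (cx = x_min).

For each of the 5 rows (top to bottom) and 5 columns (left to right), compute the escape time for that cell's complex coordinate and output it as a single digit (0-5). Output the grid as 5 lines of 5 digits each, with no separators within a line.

Answer: 55553
55553
55553
55553
55532

Derivation:
(row=0, col=0): c = -0.4700 + 0.2800i → escape time 5
(row=0, col=1): c = -0.1450 + 0.2800i → escape time 5
(row=0, col=2): c = 0.1800 + 0.2800i → escape time 5
(row=0, col=3): c = 0.5050 + 0.2800i → escape time 5
(row=0, col=4): c = 0.8300 + 0.2800i → escape time 3
(row=1, col=0): c = -0.4700 + 0.0100i → escape time 5
(row=1, col=1): c = -0.1450 + 0.0100i → escape time 5
(row=1, col=2): c = 0.1800 + 0.0100i → escape time 5
(row=1, col=3): c = 0.5050 + 0.0100i → escape time 5
(row=1, col=4): c = 0.8300 + 0.0100i → escape time 3
(row=2, col=0): c = -0.4700 + -0.2600i → escape time 5
(row=2, col=1): c = -0.1450 + -0.2600i → escape time 5
(row=2, col=2): c = 0.1800 + -0.2600i → escape time 5
(row=2, col=3): c = 0.5050 + -0.2600i → escape time 5
(row=2, col=4): c = 0.8300 + -0.2600i → escape time 3
(row=3, col=0): c = -0.4700 + -0.5300i → escape time 5
(row=3, col=1): c = -0.1450 + -0.5300i → escape time 5
(row=3, col=2): c = 0.1800 + -0.5300i → escape time 5
(row=3, col=3): c = 0.5050 + -0.5300i → escape time 5
(row=3, col=4): c = 0.8300 + -0.5300i → escape time 3
(row=4, col=0): c = -0.4700 + -0.8000i → escape time 5
(row=4, col=1): c = -0.1450 + -0.8000i → escape time 5
(row=4, col=2): c = 0.1800 + -0.8000i → escape time 5
(row=4, col=3): c = 0.5050 + -0.8000i → escape time 3
(row=4, col=4): c = 0.8300 + -0.8000i → escape time 2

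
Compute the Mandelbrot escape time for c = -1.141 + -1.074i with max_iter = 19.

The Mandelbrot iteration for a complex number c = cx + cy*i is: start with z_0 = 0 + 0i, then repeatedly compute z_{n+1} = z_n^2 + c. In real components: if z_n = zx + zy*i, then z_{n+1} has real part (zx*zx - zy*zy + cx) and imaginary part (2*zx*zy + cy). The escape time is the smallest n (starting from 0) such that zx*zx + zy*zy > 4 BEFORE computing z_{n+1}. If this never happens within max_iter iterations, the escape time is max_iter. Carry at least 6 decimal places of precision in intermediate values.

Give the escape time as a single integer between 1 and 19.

z_0 = 0 + 0i, c = -1.1410 + -1.0740i
Iter 1: z = -1.1410 + -1.0740i, |z|^2 = 2.4554
Iter 2: z = -0.9926 + 1.3769i, |z|^2 = 2.8810
Iter 3: z = -2.0515 + -3.8073i, |z|^2 = 18.7046
Escaped at iteration 3

Answer: 3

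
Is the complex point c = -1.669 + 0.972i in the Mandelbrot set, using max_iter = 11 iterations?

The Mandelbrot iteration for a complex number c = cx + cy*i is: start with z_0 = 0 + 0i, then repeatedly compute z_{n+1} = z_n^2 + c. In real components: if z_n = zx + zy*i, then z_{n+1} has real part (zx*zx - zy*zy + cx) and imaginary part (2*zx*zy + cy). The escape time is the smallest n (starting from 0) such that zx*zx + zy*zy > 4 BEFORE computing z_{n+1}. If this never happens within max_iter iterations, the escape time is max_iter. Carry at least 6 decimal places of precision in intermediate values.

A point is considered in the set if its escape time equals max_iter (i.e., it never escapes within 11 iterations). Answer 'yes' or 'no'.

Answer: no

Derivation:
z_0 = 0 + 0i, c = -1.6690 + 0.9720i
Iter 1: z = -1.6690 + 0.9720i, |z|^2 = 3.7303
Iter 2: z = 0.1718 + -2.2725i, |z|^2 = 5.1939
Escaped at iteration 2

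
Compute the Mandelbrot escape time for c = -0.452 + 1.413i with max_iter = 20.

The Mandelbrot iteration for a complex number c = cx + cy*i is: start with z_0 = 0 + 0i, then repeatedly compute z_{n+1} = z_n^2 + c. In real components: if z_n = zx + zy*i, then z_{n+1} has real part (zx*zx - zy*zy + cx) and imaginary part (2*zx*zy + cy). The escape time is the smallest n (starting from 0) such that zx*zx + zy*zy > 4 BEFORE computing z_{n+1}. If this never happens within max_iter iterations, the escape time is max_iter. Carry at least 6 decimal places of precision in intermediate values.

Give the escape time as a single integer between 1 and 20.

z_0 = 0 + 0i, c = -0.4520 + 1.4130i
Iter 1: z = -0.4520 + 1.4130i, |z|^2 = 2.2009
Iter 2: z = -2.2443 + 0.1356i, |z|^2 = 5.0551
Escaped at iteration 2

Answer: 2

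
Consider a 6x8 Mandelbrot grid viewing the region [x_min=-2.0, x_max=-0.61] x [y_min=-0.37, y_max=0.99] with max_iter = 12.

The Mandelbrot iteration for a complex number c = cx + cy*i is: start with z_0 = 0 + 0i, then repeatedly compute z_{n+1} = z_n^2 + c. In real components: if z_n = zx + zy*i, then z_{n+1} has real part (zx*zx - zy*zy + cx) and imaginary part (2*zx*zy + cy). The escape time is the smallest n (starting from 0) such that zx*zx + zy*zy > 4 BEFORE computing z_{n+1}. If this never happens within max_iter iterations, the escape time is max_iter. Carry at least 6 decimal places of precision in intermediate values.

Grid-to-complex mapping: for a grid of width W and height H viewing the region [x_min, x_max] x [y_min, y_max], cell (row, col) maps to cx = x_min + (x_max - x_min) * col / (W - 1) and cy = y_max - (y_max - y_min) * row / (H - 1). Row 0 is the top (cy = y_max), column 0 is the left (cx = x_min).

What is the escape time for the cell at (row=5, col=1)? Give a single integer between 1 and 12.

z_0 = 0 + 0i, c = -1.7220 + 0.0186i
Iter 1: z = -1.7220 + 0.0186i, |z|^2 = 2.9656
Iter 2: z = 1.2429 + -0.0454i, |z|^2 = 1.5470
Iter 3: z = -0.1792 + -0.0943i, |z|^2 = 0.0410
Iter 4: z = -1.6988 + 0.0523i, |z|^2 = 2.8886
Iter 5: z = 1.1611 + -0.1593i, |z|^2 = 1.3736
Iter 6: z = -0.3991 + -0.3513i, |z|^2 = 0.2827
Iter 7: z = -1.6861 + 0.2990i, |z|^2 = 2.9324
Iter 8: z = 1.0316 + -0.9898i, |z|^2 = 2.0438
Iter 9: z = -1.6376 + -2.0235i, |z|^2 = 6.7764
Escaped at iteration 9

Answer: 9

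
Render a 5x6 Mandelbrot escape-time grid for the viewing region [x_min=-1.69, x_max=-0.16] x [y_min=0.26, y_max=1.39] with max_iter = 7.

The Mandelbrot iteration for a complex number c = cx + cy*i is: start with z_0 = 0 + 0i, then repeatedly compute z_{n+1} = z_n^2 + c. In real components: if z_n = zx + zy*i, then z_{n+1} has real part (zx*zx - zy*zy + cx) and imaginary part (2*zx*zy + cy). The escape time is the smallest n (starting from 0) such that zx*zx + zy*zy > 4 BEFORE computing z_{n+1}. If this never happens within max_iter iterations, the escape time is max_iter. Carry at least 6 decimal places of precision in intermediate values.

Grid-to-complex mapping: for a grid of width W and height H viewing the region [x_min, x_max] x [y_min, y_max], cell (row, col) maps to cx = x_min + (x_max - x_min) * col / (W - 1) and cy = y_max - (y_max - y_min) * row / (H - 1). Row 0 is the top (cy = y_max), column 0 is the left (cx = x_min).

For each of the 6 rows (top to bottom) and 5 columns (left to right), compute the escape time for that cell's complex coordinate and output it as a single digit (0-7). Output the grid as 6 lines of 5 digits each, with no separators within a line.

Answer: 12222
12334
23347
33477
34577
47777

Derivation:
(row=0, col=0): c = -1.6900 + 1.3900i → escape time 1
(row=0, col=1): c = -1.3075 + 1.3900i → escape time 2
(row=0, col=2): c = -0.9250 + 1.3900i → escape time 2
(row=0, col=3): c = -0.5425 + 1.3900i → escape time 2
(row=0, col=4): c = -0.1600 + 1.3900i → escape time 2
(row=1, col=0): c = -1.6900 + 1.1640i → escape time 1
(row=1, col=1): c = -1.3075 + 1.1640i → escape time 2
(row=1, col=2): c = -0.9250 + 1.1640i → escape time 3
(row=1, col=3): c = -0.5425 + 1.1640i → escape time 3
(row=1, col=4): c = -0.1600 + 1.1640i → escape time 4
(row=2, col=0): c = -1.6900 + 0.9380i → escape time 2
(row=2, col=1): c = -1.3075 + 0.9380i → escape time 3
(row=2, col=2): c = -0.9250 + 0.9380i → escape time 3
(row=2, col=3): c = -0.5425 + 0.9380i → escape time 4
(row=2, col=4): c = -0.1600 + 0.9380i → escape time 7
(row=3, col=0): c = -1.6900 + 0.7120i → escape time 3
(row=3, col=1): c = -1.3075 + 0.7120i → escape time 3
(row=3, col=2): c = -0.9250 + 0.7120i → escape time 4
(row=3, col=3): c = -0.5425 + 0.7120i → escape time 7
(row=3, col=4): c = -0.1600 + 0.7120i → escape time 7
(row=4, col=0): c = -1.6900 + 0.4860i → escape time 3
(row=4, col=1): c = -1.3075 + 0.4860i → escape time 4
(row=4, col=2): c = -0.9250 + 0.4860i → escape time 5
(row=4, col=3): c = -0.5425 + 0.4860i → escape time 7
(row=4, col=4): c = -0.1600 + 0.4860i → escape time 7
(row=5, col=0): c = -1.6900 + 0.2600i → escape time 4
(row=5, col=1): c = -1.3075 + 0.2600i → escape time 7
(row=5, col=2): c = -0.9250 + 0.2600i → escape time 7
(row=5, col=3): c = -0.5425 + 0.2600i → escape time 7
(row=5, col=4): c = -0.1600 + 0.2600i → escape time 7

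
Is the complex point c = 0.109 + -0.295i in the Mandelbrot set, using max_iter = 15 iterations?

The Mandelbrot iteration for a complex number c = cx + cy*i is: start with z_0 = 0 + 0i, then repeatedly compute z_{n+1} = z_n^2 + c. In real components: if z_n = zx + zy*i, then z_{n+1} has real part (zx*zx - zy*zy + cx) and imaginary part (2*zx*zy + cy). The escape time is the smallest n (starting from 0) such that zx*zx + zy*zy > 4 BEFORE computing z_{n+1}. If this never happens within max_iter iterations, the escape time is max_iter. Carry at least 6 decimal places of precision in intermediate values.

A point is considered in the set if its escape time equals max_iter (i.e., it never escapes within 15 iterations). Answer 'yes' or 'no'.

z_0 = 0 + 0i, c = 0.1090 + -0.2950i
Iter 1: z = 0.1090 + -0.2950i, |z|^2 = 0.0989
Iter 2: z = 0.0339 + -0.3593i, |z|^2 = 0.1302
Iter 3: z = -0.0190 + -0.3193i, |z|^2 = 0.1023
Iter 4: z = 0.0074 + -0.2829i, |z|^2 = 0.0801
Iter 5: z = 0.0290 + -0.2992i, |z|^2 = 0.0904
Iter 6: z = 0.0203 + -0.3124i, |z|^2 = 0.0980
Iter 7: z = 0.0118 + -0.3077i, |z|^2 = 0.0948
Iter 8: z = 0.0145 + -0.3023i, |z|^2 = 0.0916
Iter 9: z = 0.0178 + -0.3037i, |z|^2 = 0.0926
Iter 10: z = 0.0171 + -0.3058i, |z|^2 = 0.0938
Iter 11: z = 0.0158 + -0.3054i, |z|^2 = 0.0935
Iter 12: z = 0.0160 + -0.3046i, |z|^2 = 0.0931
Iter 13: z = 0.0165 + -0.3047i, |z|^2 = 0.0931
Iter 14: z = 0.0164 + -0.3050i, |z|^2 = 0.0933
Did not escape in 15 iterations → in set

Answer: yes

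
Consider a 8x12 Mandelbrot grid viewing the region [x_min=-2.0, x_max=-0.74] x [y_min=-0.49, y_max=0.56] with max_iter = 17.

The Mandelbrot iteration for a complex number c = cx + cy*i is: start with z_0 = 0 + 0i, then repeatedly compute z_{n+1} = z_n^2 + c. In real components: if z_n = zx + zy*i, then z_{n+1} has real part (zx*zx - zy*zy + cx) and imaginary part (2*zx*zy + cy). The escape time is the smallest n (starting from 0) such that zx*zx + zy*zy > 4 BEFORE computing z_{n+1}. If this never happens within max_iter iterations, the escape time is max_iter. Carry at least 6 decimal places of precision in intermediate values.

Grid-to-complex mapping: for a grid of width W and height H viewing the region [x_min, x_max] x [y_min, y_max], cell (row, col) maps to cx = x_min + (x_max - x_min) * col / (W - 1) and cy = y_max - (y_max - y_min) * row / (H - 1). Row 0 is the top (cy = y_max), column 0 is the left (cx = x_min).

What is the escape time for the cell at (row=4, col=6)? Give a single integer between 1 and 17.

z_0 = 0 + 0i, c = -0.9200 + 0.1782i
Iter 1: z = -0.9200 + 0.1782i, |z|^2 = 0.8781
Iter 2: z = -0.1053 + -0.1497i, |z|^2 = 0.0335
Iter 3: z = -0.9313 + 0.2097i, |z|^2 = 0.9113
Iter 4: z = -0.0967 + -0.2124i, |z|^2 = 0.0545
Iter 5: z = -0.9558 + 0.2192i, |z|^2 = 0.9616
Iter 6: z = -0.0545 + -0.2409i, |z|^2 = 0.0610
Iter 7: z = -0.9751 + 0.2045i, |z|^2 = 0.9926
Iter 8: z = -0.0110 + -0.2205i, |z|^2 = 0.0488
Iter 9: z = -0.9685 + 0.1831i, |z|^2 = 0.9715
Iter 10: z = -0.0155 + -0.1764i, |z|^2 = 0.0314
Iter 11: z = -0.9509 + 0.1836i, |z|^2 = 0.9379
Iter 12: z = -0.0496 + -0.1711i, |z|^2 = 0.0317
Iter 13: z = -0.9468 + 0.1951i, |z|^2 = 0.9345
Iter 14: z = -0.0616 + -0.1913i, |z|^2 = 0.0404
Iter 15: z = -0.9528 + 0.2018i, |z|^2 = 0.9486
Iter 16: z = -0.0529 + -0.2063i, |z|^2 = 0.0454

Answer: 17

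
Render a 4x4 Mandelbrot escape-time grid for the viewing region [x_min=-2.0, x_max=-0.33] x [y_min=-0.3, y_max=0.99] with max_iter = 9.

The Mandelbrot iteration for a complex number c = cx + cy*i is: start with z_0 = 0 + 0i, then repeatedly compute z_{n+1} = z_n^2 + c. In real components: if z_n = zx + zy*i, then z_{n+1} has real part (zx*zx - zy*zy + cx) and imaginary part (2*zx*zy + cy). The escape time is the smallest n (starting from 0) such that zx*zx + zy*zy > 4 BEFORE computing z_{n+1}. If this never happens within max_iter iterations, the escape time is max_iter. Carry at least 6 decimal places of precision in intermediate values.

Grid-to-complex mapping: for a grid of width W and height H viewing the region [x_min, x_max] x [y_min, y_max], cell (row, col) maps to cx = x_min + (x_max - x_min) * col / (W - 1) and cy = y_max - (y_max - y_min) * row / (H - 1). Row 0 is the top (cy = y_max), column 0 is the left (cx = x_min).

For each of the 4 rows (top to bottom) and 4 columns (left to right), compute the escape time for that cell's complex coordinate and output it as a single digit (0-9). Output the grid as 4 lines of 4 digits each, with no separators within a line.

Answer: 1335
1359
1899
1599

Derivation:
(row=0, col=0): c = -2.0000 + 0.9900i → escape time 1
(row=0, col=1): c = -1.4433 + 0.9900i → escape time 3
(row=0, col=2): c = -0.8867 + 0.9900i → escape time 3
(row=0, col=3): c = -0.3300 + 0.9900i → escape time 5
(row=1, col=0): c = -2.0000 + 0.5600i → escape time 1
(row=1, col=1): c = -1.4433 + 0.5600i → escape time 3
(row=1, col=2): c = -0.8867 + 0.5600i → escape time 5
(row=1, col=3): c = -0.3300 + 0.5600i → escape time 9
(row=2, col=0): c = -2.0000 + 0.1300i → escape time 1
(row=2, col=1): c = -1.4433 + 0.1300i → escape time 8
(row=2, col=2): c = -0.8867 + 0.1300i → escape time 9
(row=2, col=3): c = -0.3300 + 0.1300i → escape time 9
(row=3, col=0): c = -2.0000 + -0.3000i → escape time 1
(row=3, col=1): c = -1.4433 + -0.3000i → escape time 5
(row=3, col=2): c = -0.8867 + -0.3000i → escape time 9
(row=3, col=3): c = -0.3300 + -0.3000i → escape time 9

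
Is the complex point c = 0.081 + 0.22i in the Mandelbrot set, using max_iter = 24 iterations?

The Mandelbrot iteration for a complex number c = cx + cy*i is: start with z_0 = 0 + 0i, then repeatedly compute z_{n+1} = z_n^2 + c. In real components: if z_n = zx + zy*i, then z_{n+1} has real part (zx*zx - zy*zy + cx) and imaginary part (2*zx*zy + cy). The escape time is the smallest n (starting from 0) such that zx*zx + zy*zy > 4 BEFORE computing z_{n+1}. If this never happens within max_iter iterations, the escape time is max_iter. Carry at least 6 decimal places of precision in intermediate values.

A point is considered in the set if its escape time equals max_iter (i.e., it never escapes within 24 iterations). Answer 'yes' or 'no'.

Answer: yes

Derivation:
z_0 = 0 + 0i, c = 0.0810 + 0.2200i
Iter 1: z = 0.0810 + 0.2200i, |z|^2 = 0.0550
Iter 2: z = 0.0392 + 0.2556i, |z|^2 = 0.0669
Iter 3: z = 0.0172 + 0.2400i, |z|^2 = 0.0579
Iter 4: z = 0.0237 + 0.2282i, |z|^2 = 0.0527
Iter 5: z = 0.0295 + 0.2308i, |z|^2 = 0.0541
Iter 6: z = 0.0286 + 0.2336i, |z|^2 = 0.0554
Iter 7: z = 0.0272 + 0.2334i, |z|^2 = 0.0552
Iter 8: z = 0.0273 + 0.2327i, |z|^2 = 0.0549
Iter 9: z = 0.0276 + 0.2327i, |z|^2 = 0.0549
Iter 10: z = 0.0276 + 0.2328i, |z|^2 = 0.0550
Iter 11: z = 0.0275 + 0.2329i, |z|^2 = 0.0550
Iter 12: z = 0.0275 + 0.2328i, |z|^2 = 0.0550
Iter 13: z = 0.0275 + 0.2328i, |z|^2 = 0.0550
Iter 14: z = 0.0276 + 0.2328i, |z|^2 = 0.0550
Iter 15: z = 0.0276 + 0.2328i, |z|^2 = 0.0550
Iter 16: z = 0.0275 + 0.2328i, |z|^2 = 0.0550
Iter 17: z = 0.0275 + 0.2328i, |z|^2 = 0.0550
Iter 18: z = 0.0275 + 0.2328i, |z|^2 = 0.0550
Iter 19: z = 0.0275 + 0.2328i, |z|^2 = 0.0550
Iter 20: z = 0.0275 + 0.2328i, |z|^2 = 0.0550
Iter 21: z = 0.0275 + 0.2328i, |z|^2 = 0.0550
Iter 22: z = 0.0275 + 0.2328i, |z|^2 = 0.0550
Iter 23: z = 0.0275 + 0.2328i, |z|^2 = 0.0550
Did not escape in 24 iterations → in set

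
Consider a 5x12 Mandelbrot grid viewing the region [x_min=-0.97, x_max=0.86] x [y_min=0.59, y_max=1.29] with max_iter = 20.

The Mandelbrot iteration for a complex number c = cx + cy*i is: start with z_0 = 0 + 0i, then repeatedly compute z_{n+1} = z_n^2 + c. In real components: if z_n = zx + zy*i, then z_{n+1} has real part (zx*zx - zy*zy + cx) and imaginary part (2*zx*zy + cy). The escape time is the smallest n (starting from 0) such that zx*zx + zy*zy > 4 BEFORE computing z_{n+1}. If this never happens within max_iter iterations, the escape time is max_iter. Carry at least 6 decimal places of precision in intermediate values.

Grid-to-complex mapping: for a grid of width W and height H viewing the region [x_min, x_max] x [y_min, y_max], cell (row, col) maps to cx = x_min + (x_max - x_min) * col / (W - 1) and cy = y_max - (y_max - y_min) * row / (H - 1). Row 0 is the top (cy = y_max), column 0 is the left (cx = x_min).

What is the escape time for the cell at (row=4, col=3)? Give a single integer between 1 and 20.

Answer: 3

Derivation:
z_0 = 0 + 0i, c = 0.4025 + 1.0355i
Iter 1: z = 0.4025 + 1.0355i, |z|^2 = 1.2342
Iter 2: z = -0.5077 + 1.8690i, |z|^2 = 3.7509
Iter 3: z = -2.8329 + -0.8622i, |z|^2 = 8.7688
Escaped at iteration 3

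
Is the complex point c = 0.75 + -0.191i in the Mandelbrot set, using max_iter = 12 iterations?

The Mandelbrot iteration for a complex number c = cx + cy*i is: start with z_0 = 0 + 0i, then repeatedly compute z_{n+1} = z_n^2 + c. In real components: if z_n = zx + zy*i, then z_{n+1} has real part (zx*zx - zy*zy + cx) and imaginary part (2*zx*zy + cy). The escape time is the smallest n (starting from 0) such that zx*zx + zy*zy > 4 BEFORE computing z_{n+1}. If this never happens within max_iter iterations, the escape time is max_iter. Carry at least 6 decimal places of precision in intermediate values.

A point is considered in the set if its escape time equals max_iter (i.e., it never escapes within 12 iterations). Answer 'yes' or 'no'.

Answer: no

Derivation:
z_0 = 0 + 0i, c = 0.7500 + -0.1910i
Iter 1: z = 0.7500 + -0.1910i, |z|^2 = 0.5990
Iter 2: z = 1.2760 + -0.4775i, |z|^2 = 1.8562
Iter 3: z = 2.1502 + -1.4096i, |z|^2 = 6.6104
Escaped at iteration 3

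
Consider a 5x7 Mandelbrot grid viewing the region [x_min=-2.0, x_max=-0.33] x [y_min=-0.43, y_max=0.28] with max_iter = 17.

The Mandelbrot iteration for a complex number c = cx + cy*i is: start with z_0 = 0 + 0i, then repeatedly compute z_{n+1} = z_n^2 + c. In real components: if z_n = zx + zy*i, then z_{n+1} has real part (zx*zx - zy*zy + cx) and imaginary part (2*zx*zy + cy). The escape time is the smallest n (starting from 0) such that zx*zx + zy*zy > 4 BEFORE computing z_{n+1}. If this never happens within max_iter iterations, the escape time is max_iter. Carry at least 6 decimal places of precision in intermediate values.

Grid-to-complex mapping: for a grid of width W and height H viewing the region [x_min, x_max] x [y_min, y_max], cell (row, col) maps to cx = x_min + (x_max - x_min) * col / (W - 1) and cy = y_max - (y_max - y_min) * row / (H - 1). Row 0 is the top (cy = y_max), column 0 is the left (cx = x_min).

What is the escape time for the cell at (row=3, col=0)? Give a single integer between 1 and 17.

Answer: 1

Derivation:
z_0 = 0 + 0i, c = -2.0000 + -0.0750i
Iter 1: z = -2.0000 + -0.0750i, |z|^2 = 4.0056
Escaped at iteration 1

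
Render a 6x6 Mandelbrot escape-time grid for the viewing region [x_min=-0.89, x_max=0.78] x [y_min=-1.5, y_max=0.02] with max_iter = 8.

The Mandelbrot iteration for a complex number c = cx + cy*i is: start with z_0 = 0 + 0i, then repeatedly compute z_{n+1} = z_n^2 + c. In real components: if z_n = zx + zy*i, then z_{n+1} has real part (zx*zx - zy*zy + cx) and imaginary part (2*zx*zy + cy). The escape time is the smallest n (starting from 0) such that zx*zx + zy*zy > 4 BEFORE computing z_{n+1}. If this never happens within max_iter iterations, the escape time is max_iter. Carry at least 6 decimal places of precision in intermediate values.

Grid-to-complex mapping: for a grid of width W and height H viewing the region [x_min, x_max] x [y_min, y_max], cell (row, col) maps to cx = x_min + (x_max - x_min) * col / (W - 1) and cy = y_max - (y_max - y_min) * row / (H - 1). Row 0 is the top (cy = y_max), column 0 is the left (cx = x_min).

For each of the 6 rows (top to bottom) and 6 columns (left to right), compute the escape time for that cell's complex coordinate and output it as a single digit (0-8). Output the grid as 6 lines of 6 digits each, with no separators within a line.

(row=0, col=0): c = -0.8900 + 0.0200i → escape time 8
(row=0, col=1): c = -0.5560 + 0.0200i → escape time 8
(row=0, col=2): c = -0.2220 + 0.0200i → escape time 8
(row=0, col=3): c = 0.1120 + 0.0200i → escape time 8
(row=0, col=4): c = 0.4460 + 0.0200i → escape time 6
(row=0, col=5): c = 0.7800 + 0.0200i → escape time 3
(row=1, col=0): c = -0.8900 + -0.2840i → escape time 8
(row=1, col=1): c = -0.5560 + -0.2840i → escape time 8
(row=1, col=2): c = -0.2220 + -0.2840i → escape time 8
(row=1, col=3): c = 0.1120 + -0.2840i → escape time 8
(row=1, col=4): c = 0.4460 + -0.2840i → escape time 8
(row=1, col=5): c = 0.7800 + -0.2840i → escape time 3
(row=2, col=0): c = -0.8900 + -0.5880i → escape time 5
(row=2, col=1): c = -0.5560 + -0.5880i → escape time 8
(row=2, col=2): c = -0.2220 + -0.5880i → escape time 8
(row=2, col=3): c = 0.1120 + -0.5880i → escape time 8
(row=2, col=4): c = 0.4460 + -0.5880i → escape time 5
(row=2, col=5): c = 0.7800 + -0.5880i → escape time 3
(row=3, col=0): c = -0.8900 + -0.8920i → escape time 3
(row=3, col=1): c = -0.5560 + -0.8920i → escape time 4
(row=3, col=2): c = -0.2220 + -0.8920i → escape time 8
(row=3, col=3): c = 0.1120 + -0.8920i → escape time 5
(row=3, col=4): c = 0.4460 + -0.8920i → escape time 3
(row=3, col=5): c = 0.7800 + -0.8920i → escape time 2
(row=4, col=0): c = -0.8900 + -1.1960i → escape time 3
(row=4, col=1): c = -0.5560 + -1.1960i → escape time 3
(row=4, col=2): c = -0.2220 + -1.1960i → escape time 3
(row=4, col=3): c = 0.1120 + -1.1960i → escape time 3
(row=4, col=4): c = 0.4460 + -1.1960i → escape time 2
(row=4, col=5): c = 0.7800 + -1.1960i → escape time 2
(row=5, col=0): c = -0.8900 + -1.5000i → escape time 2
(row=5, col=1): c = -0.5560 + -1.5000i → escape time 2
(row=5, col=2): c = -0.2220 + -1.5000i → escape time 2
(row=5, col=3): c = 0.1120 + -1.5000i → escape time 2
(row=5, col=4): c = 0.4460 + -1.5000i → escape time 2
(row=5, col=5): c = 0.7800 + -1.5000i → escape time 2

Answer: 888863
888883
588853
348532
333322
222222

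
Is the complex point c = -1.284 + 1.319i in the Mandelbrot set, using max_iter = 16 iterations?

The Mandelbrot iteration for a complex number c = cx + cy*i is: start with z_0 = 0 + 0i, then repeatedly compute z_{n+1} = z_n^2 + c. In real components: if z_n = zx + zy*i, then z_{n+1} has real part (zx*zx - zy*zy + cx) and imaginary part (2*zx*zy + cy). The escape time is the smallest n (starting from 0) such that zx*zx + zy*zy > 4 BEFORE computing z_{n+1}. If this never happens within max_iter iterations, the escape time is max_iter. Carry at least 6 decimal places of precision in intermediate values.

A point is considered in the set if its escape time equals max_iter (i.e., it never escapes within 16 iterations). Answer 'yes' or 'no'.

Answer: no

Derivation:
z_0 = 0 + 0i, c = -1.2840 + 1.3190i
Iter 1: z = -1.2840 + 1.3190i, |z|^2 = 3.3884
Iter 2: z = -1.3751 + -2.0682i, |z|^2 = 6.1683
Escaped at iteration 2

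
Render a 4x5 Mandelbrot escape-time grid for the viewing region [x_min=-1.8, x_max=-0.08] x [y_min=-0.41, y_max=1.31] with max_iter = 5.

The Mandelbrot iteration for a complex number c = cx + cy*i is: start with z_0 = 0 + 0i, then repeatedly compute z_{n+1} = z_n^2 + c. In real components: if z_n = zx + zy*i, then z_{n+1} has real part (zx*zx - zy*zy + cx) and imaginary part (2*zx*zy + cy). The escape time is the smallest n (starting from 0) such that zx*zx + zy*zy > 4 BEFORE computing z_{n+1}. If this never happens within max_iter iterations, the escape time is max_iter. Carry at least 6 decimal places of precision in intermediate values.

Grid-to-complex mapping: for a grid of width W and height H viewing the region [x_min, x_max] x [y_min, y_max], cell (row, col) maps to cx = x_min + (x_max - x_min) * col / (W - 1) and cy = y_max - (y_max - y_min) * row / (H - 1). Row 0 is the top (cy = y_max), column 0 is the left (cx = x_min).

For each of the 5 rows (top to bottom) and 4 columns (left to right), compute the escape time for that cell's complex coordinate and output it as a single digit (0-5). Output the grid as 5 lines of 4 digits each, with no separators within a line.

(row=0, col=0): c = -1.8000 + 1.3100i → escape time 1
(row=0, col=1): c = -1.2267 + 1.3100i → escape time 2
(row=0, col=2): c = -0.6533 + 1.3100i → escape time 3
(row=0, col=3): c = -0.0800 + 1.3100i → escape time 2
(row=1, col=0): c = -1.8000 + 0.8800i → escape time 1
(row=1, col=1): c = -1.2267 + 0.8800i → escape time 3
(row=1, col=2): c = -0.6533 + 0.8800i → escape time 4
(row=1, col=3): c = -0.0800 + 0.8800i → escape time 5
(row=2, col=0): c = -1.8000 + 0.4500i → escape time 3
(row=2, col=1): c = -1.2267 + 0.4500i → escape time 5
(row=2, col=2): c = -0.6533 + 0.4500i → escape time 5
(row=2, col=3): c = -0.0800 + 0.4500i → escape time 5
(row=3, col=0): c = -1.8000 + 0.0200i → escape time 5
(row=3, col=1): c = -1.2267 + 0.0200i → escape time 5
(row=3, col=2): c = -0.6533 + 0.0200i → escape time 5
(row=3, col=3): c = -0.0800 + 0.0200i → escape time 5
(row=4, col=0): c = -1.8000 + -0.4100i → escape time 3
(row=4, col=1): c = -1.2267 + -0.4100i → escape time 5
(row=4, col=2): c = -0.6533 + -0.4100i → escape time 5
(row=4, col=3): c = -0.0800 + -0.4100i → escape time 5

Answer: 1232
1345
3555
5555
3555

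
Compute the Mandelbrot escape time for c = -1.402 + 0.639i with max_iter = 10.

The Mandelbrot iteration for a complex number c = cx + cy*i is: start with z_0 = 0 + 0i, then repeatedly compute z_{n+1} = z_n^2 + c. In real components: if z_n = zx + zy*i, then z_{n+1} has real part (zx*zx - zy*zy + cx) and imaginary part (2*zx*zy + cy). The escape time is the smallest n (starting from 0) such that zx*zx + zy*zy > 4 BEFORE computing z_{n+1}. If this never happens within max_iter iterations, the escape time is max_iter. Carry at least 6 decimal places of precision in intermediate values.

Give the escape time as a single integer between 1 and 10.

z_0 = 0 + 0i, c = -1.4020 + 0.6390i
Iter 1: z = -1.4020 + 0.6390i, |z|^2 = 2.3739
Iter 2: z = 0.1553 + -1.1528i, |z|^2 = 1.3530
Iter 3: z = -2.7067 + 0.2810i, |z|^2 = 7.4054
Escaped at iteration 3

Answer: 3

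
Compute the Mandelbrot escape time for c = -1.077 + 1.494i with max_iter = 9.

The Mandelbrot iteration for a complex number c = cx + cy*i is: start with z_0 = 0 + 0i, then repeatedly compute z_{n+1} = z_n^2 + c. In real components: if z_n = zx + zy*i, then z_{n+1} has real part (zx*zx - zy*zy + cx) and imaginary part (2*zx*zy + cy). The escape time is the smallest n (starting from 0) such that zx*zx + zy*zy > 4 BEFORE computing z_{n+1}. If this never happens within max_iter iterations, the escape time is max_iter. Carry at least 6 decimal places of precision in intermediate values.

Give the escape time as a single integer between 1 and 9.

z_0 = 0 + 0i, c = -1.0770 + 1.4940i
Iter 1: z = -1.0770 + 1.4940i, |z|^2 = 3.3920
Iter 2: z = -2.1491 + -1.7241i, |z|^2 = 7.5911
Escaped at iteration 2

Answer: 2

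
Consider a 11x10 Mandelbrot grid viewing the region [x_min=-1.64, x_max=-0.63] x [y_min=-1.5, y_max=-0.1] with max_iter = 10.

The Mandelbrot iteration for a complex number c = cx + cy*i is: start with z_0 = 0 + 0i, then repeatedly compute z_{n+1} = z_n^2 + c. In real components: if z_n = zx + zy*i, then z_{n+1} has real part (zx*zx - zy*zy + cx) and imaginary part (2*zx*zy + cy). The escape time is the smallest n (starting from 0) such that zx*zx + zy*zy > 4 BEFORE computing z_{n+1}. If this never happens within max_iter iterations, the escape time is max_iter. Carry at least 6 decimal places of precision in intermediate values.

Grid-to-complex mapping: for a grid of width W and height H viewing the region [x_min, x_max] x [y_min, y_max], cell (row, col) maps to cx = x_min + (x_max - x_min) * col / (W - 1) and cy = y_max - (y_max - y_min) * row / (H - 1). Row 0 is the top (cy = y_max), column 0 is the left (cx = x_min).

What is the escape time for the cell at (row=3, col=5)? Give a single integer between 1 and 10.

Answer: 4

Derivation:
z_0 = 0 + 0i, c = -1.1350 + -0.5667i
Iter 1: z = -1.1350 + -0.5667i, |z|^2 = 1.6093
Iter 2: z = -0.1679 + 0.7197i, |z|^2 = 0.5461
Iter 3: z = -1.6247 + -0.8083i, |z|^2 = 3.2931
Iter 4: z = 0.8514 + 2.0599i, |z|^2 = 4.9681
Escaped at iteration 4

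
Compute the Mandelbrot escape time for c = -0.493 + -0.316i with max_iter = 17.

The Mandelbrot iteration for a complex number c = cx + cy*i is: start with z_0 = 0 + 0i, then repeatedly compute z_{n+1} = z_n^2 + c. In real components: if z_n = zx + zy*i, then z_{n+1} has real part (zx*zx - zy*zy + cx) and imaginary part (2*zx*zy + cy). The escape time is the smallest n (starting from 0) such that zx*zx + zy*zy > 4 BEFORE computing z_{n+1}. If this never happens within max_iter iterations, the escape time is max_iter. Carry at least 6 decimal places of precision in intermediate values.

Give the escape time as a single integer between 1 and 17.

Answer: 17

Derivation:
z_0 = 0 + 0i, c = -0.4930 + -0.3160i
Iter 1: z = -0.4930 + -0.3160i, |z|^2 = 0.3429
Iter 2: z = -0.3498 + -0.0044i, |z|^2 = 0.1224
Iter 3: z = -0.3707 + -0.3129i, |z|^2 = 0.2353
Iter 4: z = -0.4535 + -0.0840i, |z|^2 = 0.2127
Iter 5: z = -0.2944 + -0.2398i, |z|^2 = 0.1441
Iter 6: z = -0.4638 + -0.1748i, |z|^2 = 0.2457
Iter 7: z = -0.3084 + -0.1538i, |z|^2 = 0.1188
Iter 8: z = -0.4215 + -0.2211i, |z|^2 = 0.2266
Iter 9: z = -0.3642 + -0.1296i, |z|^2 = 0.1494
Iter 10: z = -0.3771 + -0.2216i, |z|^2 = 0.1914
Iter 11: z = -0.3999 + -0.1488i, |z|^2 = 0.1821
Iter 12: z = -0.3553 + -0.1970i, |z|^2 = 0.1650
Iter 13: z = -0.4056 + -0.1761i, |z|^2 = 0.1955
Iter 14: z = -0.3595 + -0.1732i, |z|^2 = 0.1592
Iter 15: z = -0.3938 + -0.1915i, |z|^2 = 0.1917
Iter 16: z = -0.3746 + -0.1652i, |z|^2 = 0.1676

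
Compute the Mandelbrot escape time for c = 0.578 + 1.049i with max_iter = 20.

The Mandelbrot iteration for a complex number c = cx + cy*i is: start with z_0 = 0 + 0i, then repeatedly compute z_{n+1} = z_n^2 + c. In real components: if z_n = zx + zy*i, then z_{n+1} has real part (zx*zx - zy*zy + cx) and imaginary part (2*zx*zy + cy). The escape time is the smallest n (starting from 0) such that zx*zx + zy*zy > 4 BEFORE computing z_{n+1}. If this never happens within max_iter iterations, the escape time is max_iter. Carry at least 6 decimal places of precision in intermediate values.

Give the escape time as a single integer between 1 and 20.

z_0 = 0 + 0i, c = 0.5780 + 1.0490i
Iter 1: z = 0.5780 + 1.0490i, |z|^2 = 1.4345
Iter 2: z = -0.1883 + 2.2616i, |z|^2 = 5.1505
Escaped at iteration 2

Answer: 2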